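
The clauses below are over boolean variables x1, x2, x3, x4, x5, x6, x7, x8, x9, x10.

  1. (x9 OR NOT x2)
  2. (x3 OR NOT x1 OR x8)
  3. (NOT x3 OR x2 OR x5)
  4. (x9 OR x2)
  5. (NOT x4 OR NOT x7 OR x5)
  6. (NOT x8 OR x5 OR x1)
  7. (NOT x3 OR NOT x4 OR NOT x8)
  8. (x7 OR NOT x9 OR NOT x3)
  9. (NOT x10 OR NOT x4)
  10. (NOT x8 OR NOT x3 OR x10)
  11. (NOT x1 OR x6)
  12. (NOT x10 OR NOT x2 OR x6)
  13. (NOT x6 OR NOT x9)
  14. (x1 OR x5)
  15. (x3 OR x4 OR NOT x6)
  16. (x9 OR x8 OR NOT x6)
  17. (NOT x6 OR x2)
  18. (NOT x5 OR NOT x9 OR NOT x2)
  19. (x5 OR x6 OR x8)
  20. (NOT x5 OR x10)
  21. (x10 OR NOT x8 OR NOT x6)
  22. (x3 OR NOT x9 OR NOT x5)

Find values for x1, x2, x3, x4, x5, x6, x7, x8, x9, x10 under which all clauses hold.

x1 = F, x2 = F, x3 = T, x4 = F, x5 = T, x6 = F, x7 = T, x8 = T, x9 = T, x10 = T

Set x1 = False and propagate.
  then x5 is forced to True.
  then x10 is forced to True.
  then x4 is forced to False.
Set x2 = False and propagate.
  then x9 is forced to True.
  then x6 is forced to False.
  then x3 is forced to True.
  then x7 is forced to True.
x8 is now unconstrained; take x8 = True.
Check each clause:
  1. (x9 OR NOT x2) — x9 is true.
  2. (x3 OR x8 OR NOT x1) — x8 is true.
  3. (NOT x3 OR x5 OR x2) — x5 is true.
  4. (x2 OR x9) — x9 is true.
  5. (NOT x7 OR x5 OR NOT x4) — NOT x4 is true.
  6. (x1 OR x5 OR NOT x8) — x5 is true.
  7. (NOT x3 OR NOT x8 OR NOT x4) — NOT x4 is true.
  8. (NOT x3 OR x7 OR NOT x9) — x7 is true.
  9. (NOT x10 OR NOT x4) — NOT x4 is true.
  10. (x10 OR NOT x8 OR NOT x3) — x10 is true.
  11. (x6 OR NOT x1) — NOT x1 is true.
  12. (NOT x10 OR NOT x2 OR x6) — NOT x2 is true.
  13. (NOT x6 OR NOT x9) — NOT x6 is true.
  14. (x1 OR x5) — x5 is true.
  15. (x4 OR x3 OR NOT x6) — NOT x6 is true.
  16. (NOT x6 OR x8 OR x9) — x8 is true.
  17. (NOT x6 OR x2) — NOT x6 is true.
  18. (NOT x5 OR NOT x9 OR NOT x2) — NOT x2 is true.
  19. (x5 OR x6 OR x8) — x8 is true.
  20. (NOT x5 OR x10) — x10 is true.
  21. (NOT x6 OR NOT x8 OR x10) — x10 is true.
  22. (x3 OR NOT x9 OR NOT x5) — x3 is true.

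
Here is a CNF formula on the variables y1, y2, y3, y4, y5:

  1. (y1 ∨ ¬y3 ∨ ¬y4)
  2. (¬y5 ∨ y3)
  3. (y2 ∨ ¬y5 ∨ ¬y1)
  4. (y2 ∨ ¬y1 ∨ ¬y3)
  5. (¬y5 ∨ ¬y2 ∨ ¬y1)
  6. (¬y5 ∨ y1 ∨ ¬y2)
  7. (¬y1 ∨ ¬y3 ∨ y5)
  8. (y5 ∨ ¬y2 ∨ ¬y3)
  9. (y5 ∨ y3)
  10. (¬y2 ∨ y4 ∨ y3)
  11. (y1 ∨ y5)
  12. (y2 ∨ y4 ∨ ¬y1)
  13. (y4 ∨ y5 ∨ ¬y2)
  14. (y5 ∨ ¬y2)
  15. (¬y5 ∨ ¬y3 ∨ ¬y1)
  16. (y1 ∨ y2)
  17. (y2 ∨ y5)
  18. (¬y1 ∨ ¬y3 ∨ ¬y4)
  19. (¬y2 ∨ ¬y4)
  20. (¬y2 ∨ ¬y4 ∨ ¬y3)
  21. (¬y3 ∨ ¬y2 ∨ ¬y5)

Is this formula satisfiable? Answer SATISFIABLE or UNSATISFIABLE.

y2 = True:
  propagation gives y5=True, y3=True; an empty clause results — contradiction.
y2 = False:
  propagation gives y1=True, y5=False; an empty clause results — contradiction.
Every branch closes, so no satisfying assignment exists.

UNSATISFIABLE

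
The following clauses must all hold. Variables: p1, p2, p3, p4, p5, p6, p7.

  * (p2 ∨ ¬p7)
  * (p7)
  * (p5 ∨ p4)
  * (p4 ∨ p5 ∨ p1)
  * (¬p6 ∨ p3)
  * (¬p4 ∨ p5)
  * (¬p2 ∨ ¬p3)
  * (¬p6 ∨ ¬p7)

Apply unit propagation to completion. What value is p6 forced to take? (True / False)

(p7) stands alone — p7 = True.
(p2 ∨ ¬p7) with p7 = True leaves only p2, so p2 = True.
(¬p2 ∨ ¬p3) with p2 = True leaves only ¬p3, so p3 = False.
(p3 ∨ ¬p6): since p3 = False, the clause reduces to (¬p6). p6 = False.

False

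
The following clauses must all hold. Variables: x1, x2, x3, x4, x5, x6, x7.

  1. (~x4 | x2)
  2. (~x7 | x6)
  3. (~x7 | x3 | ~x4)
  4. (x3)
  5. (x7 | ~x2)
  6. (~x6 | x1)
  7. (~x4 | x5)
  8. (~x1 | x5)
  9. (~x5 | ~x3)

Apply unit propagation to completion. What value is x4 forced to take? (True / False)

False

(x3) stands alone — x3 = True.
(~x3 | ~x5) with x3 = True leaves only ~x5, so x5 = False.
In (~x4 | x5), x5 is now false; ~x4 must hold, so x4 = False.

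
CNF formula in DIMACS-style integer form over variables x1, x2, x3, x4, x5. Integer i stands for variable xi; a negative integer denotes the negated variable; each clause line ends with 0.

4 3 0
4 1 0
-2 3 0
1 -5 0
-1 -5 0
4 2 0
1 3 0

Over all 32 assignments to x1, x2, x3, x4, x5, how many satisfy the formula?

Satisfying assignments:
  x1=0 x2=0 x3=1 x4=1 x5=0
  x1=0 x2=1 x3=1 x4=1 x5=0
  x1=1 x2=0 x3=0 x4=1 x5=0
  x1=1 x2=0 x3=1 x4=1 x5=0
  x1=1 x2=1 x3=1 x4=0 x5=0
  x1=1 x2=1 x3=1 x4=1 x5=0
That's 6 in total.

6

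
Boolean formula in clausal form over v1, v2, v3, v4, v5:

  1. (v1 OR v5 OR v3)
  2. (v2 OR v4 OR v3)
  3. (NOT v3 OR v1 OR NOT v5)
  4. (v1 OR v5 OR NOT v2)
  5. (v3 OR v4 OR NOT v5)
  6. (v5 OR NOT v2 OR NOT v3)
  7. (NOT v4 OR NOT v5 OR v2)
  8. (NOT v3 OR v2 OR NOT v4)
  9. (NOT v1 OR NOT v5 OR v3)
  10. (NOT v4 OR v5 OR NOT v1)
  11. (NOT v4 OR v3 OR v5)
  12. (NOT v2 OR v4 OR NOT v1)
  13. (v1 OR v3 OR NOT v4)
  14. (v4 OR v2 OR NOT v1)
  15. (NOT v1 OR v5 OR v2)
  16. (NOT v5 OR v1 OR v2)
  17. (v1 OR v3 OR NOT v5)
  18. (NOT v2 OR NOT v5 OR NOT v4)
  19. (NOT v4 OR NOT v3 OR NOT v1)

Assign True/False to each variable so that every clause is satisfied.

v1 = F  v2 = F  v3 = T  v4 = F  v5 = F

Check each clause:
  1. (v5 OR v1 OR v3) — v3 is true.
  2. (v4 OR v2 OR v3) — v3 is true.
  3. (v1 OR NOT v3 OR NOT v5) — NOT v5 is true.
  4. (v1 OR v5 OR NOT v2) — NOT v2 is true.
  5. (NOT v5 OR v4 OR v3) — v3 is true.
  6. (v5 OR NOT v2 OR NOT v3) — NOT v2 is true.
  7. (NOT v4 OR v2 OR NOT v5) — NOT v5 is true.
  8. (NOT v3 OR v2 OR NOT v4) — NOT v4 is true.
  9. (NOT v5 OR NOT v1 OR v3) — v3 is true.
  10. (NOT v1 OR NOT v4 OR v5) — NOT v4 is true.
  11. (v5 OR v3 OR NOT v4) — v3 is true.
  12. (v4 OR NOT v2 OR NOT v1) — NOT v1 is true.
  13. (v3 OR NOT v4 OR v1) — v3 is true.
  14. (v2 OR v4 OR NOT v1) — NOT v1 is true.
  15. (v2 OR v5 OR NOT v1) — NOT v1 is true.
  16. (v1 OR NOT v5 OR v2) — NOT v5 is true.
  17. (v3 OR NOT v5 OR v1) — v3 is true.
  18. (NOT v4 OR NOT v2 OR NOT v5) — NOT v5 is true.
  19. (NOT v1 OR NOT v4 OR NOT v3) — NOT v4 is true.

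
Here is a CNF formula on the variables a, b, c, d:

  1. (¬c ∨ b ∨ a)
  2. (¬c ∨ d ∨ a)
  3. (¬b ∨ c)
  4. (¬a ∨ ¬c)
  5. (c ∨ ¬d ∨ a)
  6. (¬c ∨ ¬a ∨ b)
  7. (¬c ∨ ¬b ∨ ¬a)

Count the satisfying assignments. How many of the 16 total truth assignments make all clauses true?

The models are:
  a=0 b=0 c=0 d=0
  a=0 b=1 c=1 d=1
  a=1 b=0 c=0 d=0
  a=1 b=0 c=0 d=1
That's 4 in total.

4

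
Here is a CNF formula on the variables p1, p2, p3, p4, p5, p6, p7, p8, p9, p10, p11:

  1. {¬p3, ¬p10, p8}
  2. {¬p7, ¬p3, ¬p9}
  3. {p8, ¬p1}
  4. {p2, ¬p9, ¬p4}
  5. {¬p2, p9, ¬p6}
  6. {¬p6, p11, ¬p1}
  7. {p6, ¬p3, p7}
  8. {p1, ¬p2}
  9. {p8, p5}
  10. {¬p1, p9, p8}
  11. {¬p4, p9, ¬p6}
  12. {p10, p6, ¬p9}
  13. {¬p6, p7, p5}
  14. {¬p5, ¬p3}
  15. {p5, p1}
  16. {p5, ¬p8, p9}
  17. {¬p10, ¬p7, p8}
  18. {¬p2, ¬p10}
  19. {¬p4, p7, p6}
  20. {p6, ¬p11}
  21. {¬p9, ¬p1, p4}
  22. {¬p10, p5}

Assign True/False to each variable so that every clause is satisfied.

p1 = False, p2 = False, p3 = False, p4 = False, p5 = True, p6 = True, p7 = True, p8 = True, p9 = True, p10 = True, p11 = False

Check each clause:
  1. {¬p3, p8, ¬p10} — p8 is true.
  2. {¬p7, ¬p3, ¬p9} — ¬p3 is true.
  3. {¬p1, p8} — p8 is true.
  4. {p2, ¬p9, ¬p4} — ¬p4 is true.
  5. {¬p6, p9, ¬p2} — p9 is true.
  6. {¬p6, ¬p1, p11} — ¬p1 is true.
  7. {p6, ¬p3, p7} — ¬p3 is true.
  8. {p1, ¬p2} — ¬p2 is true.
  9. {p8, p5} — p8 is true.
  10. {p9, p8, ¬p1} — p8 is true.
  11. {¬p6, ¬p4, p9} — p9 is true.
  12. {¬p9, p6, p10} — p10 is true.
  13. {p5, ¬p6, p7} — p5 is true.
  14. {¬p3, ¬p5} — ¬p3 is true.
  15. {p1, p5} — p5 is true.
  16. {p5, p9, ¬p8} — p9 is true.
  17. {¬p10, ¬p7, p8} — p8 is true.
  18. {¬p10, ¬p2} — ¬p2 is true.
  19. {¬p4, p6, p7} — ¬p4 is true.
  20. {p6, ¬p11} — ¬p11 is true.
  21. {¬p9, ¬p1, p4} — ¬p1 is true.
  22. {¬p10, p5} — p5 is true.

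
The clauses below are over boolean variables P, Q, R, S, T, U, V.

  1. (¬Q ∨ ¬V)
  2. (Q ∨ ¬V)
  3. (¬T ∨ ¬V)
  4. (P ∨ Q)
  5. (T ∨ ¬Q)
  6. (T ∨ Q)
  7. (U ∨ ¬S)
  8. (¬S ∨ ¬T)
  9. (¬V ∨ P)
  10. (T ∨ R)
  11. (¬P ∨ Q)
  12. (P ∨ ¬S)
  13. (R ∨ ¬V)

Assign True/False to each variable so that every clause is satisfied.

P=T, Q=T, R=F, S=F, T=T, U=T, V=F

Check each clause:
  1. (¬Q ∨ ¬V) — ¬V is true.
  2. (Q ∨ ¬V) — ¬V is true.
  3. (¬T ∨ ¬V) — ¬V is true.
  4. (P ∨ Q) — P is true.
  5. (¬Q ∨ T) — T is true.
  6. (T ∨ Q) — Q is true.
  7. (U ∨ ¬S) — ¬S is true.
  8. (¬S ∨ ¬T) — ¬S is true.
  9. (P ∨ ¬V) — ¬V is true.
  10. (R ∨ T) — T is true.
  11. (¬P ∨ Q) — Q is true.
  12. (¬S ∨ P) — P is true.
  13. (¬V ∨ R) — ¬V is true.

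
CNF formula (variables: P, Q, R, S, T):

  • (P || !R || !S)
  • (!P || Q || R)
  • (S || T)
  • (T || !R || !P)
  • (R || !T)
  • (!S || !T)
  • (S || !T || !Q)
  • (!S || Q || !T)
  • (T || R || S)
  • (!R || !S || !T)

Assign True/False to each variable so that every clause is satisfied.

Try P = False.
Try Q = False.
Branch on R: take R = False.
  then T is forced to False.
  then S is forced to True.
Every clause has at least one true literal under this assignment.

P=F, Q=F, R=F, S=T, T=F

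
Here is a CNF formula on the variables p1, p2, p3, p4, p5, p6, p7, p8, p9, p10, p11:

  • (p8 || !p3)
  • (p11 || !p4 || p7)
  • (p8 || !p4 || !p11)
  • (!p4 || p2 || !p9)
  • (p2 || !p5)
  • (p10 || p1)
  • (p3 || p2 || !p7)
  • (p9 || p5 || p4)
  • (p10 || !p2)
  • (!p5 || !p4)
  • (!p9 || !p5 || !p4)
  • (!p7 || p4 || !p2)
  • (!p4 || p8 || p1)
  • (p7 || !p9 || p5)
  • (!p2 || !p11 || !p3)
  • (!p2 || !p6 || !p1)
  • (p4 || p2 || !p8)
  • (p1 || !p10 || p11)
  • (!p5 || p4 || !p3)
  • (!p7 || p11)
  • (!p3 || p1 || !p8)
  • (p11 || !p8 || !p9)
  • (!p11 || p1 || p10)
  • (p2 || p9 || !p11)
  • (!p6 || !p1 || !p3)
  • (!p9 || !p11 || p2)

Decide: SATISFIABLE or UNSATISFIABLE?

SATISFIABLE

p6 occurs only negated in the remaining clauses — set p6 = False.
Branch on p1: take p1 = False.
  then p10 is forced to True.
  then p11 is forced to True.
Branch on p2: take p2 = True.
  then p3 is forced to False.
For the remaining variables, p4 = True, p5 = False, p7 = False, p8 = True, p9 = False works.
Every clause has at least one true literal under this assignment.
So p1=F, p2=T, p3=F, p4=T, p5=F, p6=F, p7=F, p8=T, p9=F, p10=T, p11=T is a satisfying assignment.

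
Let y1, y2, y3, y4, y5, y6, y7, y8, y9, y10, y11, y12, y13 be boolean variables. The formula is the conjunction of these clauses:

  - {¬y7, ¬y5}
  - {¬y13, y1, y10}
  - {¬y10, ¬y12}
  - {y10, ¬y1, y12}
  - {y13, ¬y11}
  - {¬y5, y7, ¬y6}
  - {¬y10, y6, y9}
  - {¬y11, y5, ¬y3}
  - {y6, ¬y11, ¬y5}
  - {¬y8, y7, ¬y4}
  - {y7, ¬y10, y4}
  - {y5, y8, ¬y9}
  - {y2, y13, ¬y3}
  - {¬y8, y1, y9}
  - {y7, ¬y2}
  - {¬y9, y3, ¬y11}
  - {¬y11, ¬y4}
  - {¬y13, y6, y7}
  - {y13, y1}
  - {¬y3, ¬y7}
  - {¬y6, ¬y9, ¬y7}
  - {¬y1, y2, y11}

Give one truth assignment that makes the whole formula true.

y1=T, y2=T, y3=F, y4=T, y5=F, y6=F, y7=T, y8=T, y9=T, y10=F, y11=F, y12=T, y13=F

Check each clause:
  1. {¬y7, ¬y5} — ¬y5 is true.
  2. {y1, ¬y13, y10} — y1 is true.
  3. {¬y10, ¬y12} — ¬y10 is true.
  4. {y10, y12, ¬y1} — y12 is true.
  5. {¬y11, y13} — ¬y11 is true.
  6. {¬y5, y7, ¬y6} — ¬y6 is true.
  7. {¬y10, y6, y9} — y9 is true.
  8. {¬y3, ¬y11, y5} — ¬y11 is true.
  9. {y6, ¬y5, ¬y11} — ¬y5 is true.
  10. {y7, ¬y4, ¬y8} — y7 is true.
  11. {¬y10, y7, y4} — y4 is true.
  12. {¬y9, y5, y8} — y8 is true.
  13. {y13, ¬y3, y2} — ¬y3 is true.
  14. {¬y8, y1, y9} — y9 is true.
  15. {¬y2, y7} — y7 is true.
  16. {¬y11, ¬y9, y3} — ¬y11 is true.
  17. {¬y4, ¬y11} — ¬y11 is true.
  18. {y7, y6, ¬y13} — ¬y13 is true.
  19. {y13, y1} — y1 is true.
  20. {¬y3, ¬y7} — ¬y3 is true.
  21. {¬y6, ¬y9, ¬y7} — ¬y6 is true.
  22. {¬y1, y2, y11} — y2 is true.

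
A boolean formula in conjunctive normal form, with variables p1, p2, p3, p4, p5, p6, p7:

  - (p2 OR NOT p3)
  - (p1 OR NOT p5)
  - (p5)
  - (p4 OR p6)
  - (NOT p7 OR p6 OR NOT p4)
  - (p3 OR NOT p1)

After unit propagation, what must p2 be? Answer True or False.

True

(p5) is a unit clause: p5 = True.
In (p1 OR NOT p5), NOT p5 is now false; p1 must hold, so p1 = True.
(NOT p1 OR p3) with p1 = True leaves only p3, so p3 = True.
In (NOT p3 OR p2), NOT p3 is now false; p2 must hold, so p2 = True.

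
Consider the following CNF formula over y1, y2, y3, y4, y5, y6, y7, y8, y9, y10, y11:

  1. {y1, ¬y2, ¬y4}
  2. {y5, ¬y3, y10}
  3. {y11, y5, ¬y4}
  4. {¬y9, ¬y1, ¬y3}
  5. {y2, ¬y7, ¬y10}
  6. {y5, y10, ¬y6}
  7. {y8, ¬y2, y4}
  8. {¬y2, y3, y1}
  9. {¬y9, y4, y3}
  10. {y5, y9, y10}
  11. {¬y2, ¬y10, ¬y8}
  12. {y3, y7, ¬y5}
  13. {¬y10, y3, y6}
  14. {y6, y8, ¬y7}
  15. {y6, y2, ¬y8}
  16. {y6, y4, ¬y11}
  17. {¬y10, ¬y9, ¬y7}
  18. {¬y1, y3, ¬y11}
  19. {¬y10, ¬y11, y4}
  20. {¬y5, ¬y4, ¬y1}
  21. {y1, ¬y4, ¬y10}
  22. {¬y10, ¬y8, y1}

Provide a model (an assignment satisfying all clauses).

y1 = F, y2 = F, y3 = F, y4 = T, y5 = T, y6 = T, y7 = T, y8 = T, y9 = T, y10 = F, y11 = T

Check each clause:
  1. {y1, ¬y2, ¬y4} — ¬y2 is true.
  2. {y5, ¬y3, y10} — y5 is true.
  3. {¬y4, y5, y11} — y11 is true.
  4. {¬y1, ¬y3, ¬y9} — ¬y3 is true.
  5. {¬y7, ¬y10, y2} — ¬y10 is true.
  6. {¬y6, y5, y10} — y5 is true.
  7. {y8, ¬y2, y4} — y8 is true.
  8. {¬y2, y3, y1} — ¬y2 is true.
  9. {y3, y4, ¬y9} — y4 is true.
  10. {y9, y5, y10} — y9 is true.
  11. {¬y10, ¬y2, ¬y8} — ¬y2 is true.
  12. {y3, y7, ¬y5} — y7 is true.
  13. {y3, y6, ¬y10} — y6 is true.
  14. {y6, ¬y7, y8} — y8 is true.
  15. {y6, y2, ¬y8} — y6 is true.
  16. {y6, y4, ¬y11} — y4 is true.
  17. {¬y9, ¬y7, ¬y10} — ¬y10 is true.
  18. {¬y11, ¬y1, y3} — ¬y1 is true.
  19. {¬y11, y4, ¬y10} — y4 is true.
  20. {¬y1, ¬y5, ¬y4} — ¬y1 is true.
  21. {¬y4, y1, ¬y10} — ¬y10 is true.
  22. {¬y10, ¬y8, y1} — ¬y10 is true.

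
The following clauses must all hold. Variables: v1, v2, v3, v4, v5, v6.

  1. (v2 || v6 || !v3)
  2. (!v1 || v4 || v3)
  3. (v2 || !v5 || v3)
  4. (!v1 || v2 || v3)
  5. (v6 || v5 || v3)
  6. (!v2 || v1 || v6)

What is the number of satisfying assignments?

29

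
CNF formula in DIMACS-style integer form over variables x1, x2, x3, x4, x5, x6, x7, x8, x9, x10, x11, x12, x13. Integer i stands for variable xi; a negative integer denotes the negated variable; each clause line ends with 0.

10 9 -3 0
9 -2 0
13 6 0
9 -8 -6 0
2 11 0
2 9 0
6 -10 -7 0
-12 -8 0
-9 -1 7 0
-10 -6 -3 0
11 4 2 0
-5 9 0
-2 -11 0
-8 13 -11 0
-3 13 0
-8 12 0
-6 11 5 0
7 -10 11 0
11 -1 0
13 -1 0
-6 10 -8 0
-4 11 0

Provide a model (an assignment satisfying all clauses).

x1 = False  x2 = False  x3 = False  x4 = False  x5 = True  x6 = True  x7 = True  x8 = False  x9 = True  x10 = True  x11 = True  x12 = False  x13 = False

Check each clause:
  1. {¬x3, x10, x9} — x9 is true.
  2. {¬x2, x9} — x9 is true.
  3. {x6, x13} — x6 is true.
  4. {¬x6, ¬x8, x9} — ¬x8 is true.
  5. {x11, x2} — x11 is true.
  6. {x2, x9} — x9 is true.
  7. {¬x7, x6, ¬x10} — x6 is true.
  8. {¬x12, ¬x8} — ¬x8 is true.
  9. {¬x1, ¬x9, x7} — ¬x1 is true.
  10. {¬x10, ¬x3, ¬x6} — ¬x3 is true.
  11. {x4, x11, x2} — x11 is true.
  12. {x9, ¬x5} — x9 is true.
  13. {¬x11, ¬x2} — ¬x2 is true.
  14. {x13, ¬x8, ¬x11} — ¬x8 is true.
  15. {¬x3, x13} — ¬x3 is true.
  16. {x12, ¬x8} — ¬x8 is true.
  17. {x5, x11, ¬x6} — x11 is true.
  18. {¬x10, x11, x7} — x11 is true.
  19. {¬x1, x11} — x11 is true.
  20. {x13, ¬x1} — ¬x1 is true.
  21. {¬x8, ¬x6, x10} — ¬x8 is true.
  22. {¬x4, x11} — x11 is true.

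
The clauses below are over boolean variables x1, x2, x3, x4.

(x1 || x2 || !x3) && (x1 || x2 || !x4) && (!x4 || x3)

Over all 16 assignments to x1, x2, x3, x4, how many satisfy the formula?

10

Case analysis on x1 and x2:
  x1=T, x2=T: remaining (x3,x4) ∈ {(F,F); (T,F); (T,T)} — 3.
  x1=T, x2=F: remaining (x3,x4) ∈ {(F,F); (T,F); (T,T)} — 3.
  x1=F, x2=T: remaining (x3,x4) ∈ {(F,F); (T,F); (T,T)} — 3.
  x1=F, x2=F: remaining (x3,x4) ∈ {(F,F)} — 1.
Total: 3 + 3 + 3 + 1 = 10.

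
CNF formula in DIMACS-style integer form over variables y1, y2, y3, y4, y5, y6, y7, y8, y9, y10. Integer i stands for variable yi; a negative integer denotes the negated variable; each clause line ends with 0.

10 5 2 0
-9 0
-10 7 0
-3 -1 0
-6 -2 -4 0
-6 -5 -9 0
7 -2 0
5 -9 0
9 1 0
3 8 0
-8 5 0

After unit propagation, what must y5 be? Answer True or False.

Unit clause (NOT y9) sets y9 = False.
(y9 OR y1): since y9 = False, the clause reduces to (y1). y1 = True.
In (NOT y1 OR NOT y3), NOT y1 is now false; NOT y3 must hold, so y3 = False.
(y3 OR y8): since y3 = False, the clause reduces to (y8). y8 = True.
(NOT y8 OR y5) with y8 = True leaves only y5, so y5 = True.

True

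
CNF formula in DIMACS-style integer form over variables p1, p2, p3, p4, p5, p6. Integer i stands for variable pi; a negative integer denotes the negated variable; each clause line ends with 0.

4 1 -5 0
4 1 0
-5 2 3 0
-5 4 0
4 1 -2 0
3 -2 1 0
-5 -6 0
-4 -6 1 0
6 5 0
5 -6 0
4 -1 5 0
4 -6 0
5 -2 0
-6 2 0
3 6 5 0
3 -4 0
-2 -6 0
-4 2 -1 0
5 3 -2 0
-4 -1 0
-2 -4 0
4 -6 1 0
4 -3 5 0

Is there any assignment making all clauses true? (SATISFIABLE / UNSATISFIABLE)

SATISFIABLE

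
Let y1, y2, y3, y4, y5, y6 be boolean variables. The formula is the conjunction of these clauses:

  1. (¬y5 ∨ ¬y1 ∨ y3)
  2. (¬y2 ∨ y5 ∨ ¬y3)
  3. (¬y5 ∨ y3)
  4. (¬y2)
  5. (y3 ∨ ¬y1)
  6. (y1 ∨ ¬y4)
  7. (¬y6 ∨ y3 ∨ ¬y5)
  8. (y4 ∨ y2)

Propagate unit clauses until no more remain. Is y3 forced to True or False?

Unit clause (¬y2) sets y2 = False.
From (y2 ∨ y4) and y2 = False: y4 = True.
In (¬y4 ∨ y1), ¬y4 is now false; y1 must hold, so y1 = True.
In (y3 ∨ ¬y1), ¬y1 is now false; y3 must hold, so y3 = True.

True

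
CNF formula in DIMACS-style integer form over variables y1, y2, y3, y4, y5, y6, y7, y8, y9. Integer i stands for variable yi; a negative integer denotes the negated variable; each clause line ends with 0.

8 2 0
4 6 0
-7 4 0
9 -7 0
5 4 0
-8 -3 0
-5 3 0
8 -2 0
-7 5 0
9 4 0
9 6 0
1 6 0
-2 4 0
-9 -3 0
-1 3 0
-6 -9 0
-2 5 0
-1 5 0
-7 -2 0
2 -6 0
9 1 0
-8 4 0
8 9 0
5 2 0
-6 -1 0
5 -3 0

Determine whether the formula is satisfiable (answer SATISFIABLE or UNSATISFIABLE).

UNSATISFIABLE

y2 = True:
  propagation gives y8=True, y3=False, y5=False; an empty clause results — contradiction.
y2 = False:
  propagation gives y8=True, y3=False, y5=False; an empty clause results — contradiction.
Every branch closes, so no satisfying assignment exists.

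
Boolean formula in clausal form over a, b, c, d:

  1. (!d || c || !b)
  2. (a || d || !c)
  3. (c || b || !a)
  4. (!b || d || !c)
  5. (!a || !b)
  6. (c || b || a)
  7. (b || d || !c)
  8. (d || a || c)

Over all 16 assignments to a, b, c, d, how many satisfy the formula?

3

Satisfying assignments:
  a=F b=F c=T d=T
  a=F b=T c=T d=T
  a=T b=F c=T d=T
Count: 3.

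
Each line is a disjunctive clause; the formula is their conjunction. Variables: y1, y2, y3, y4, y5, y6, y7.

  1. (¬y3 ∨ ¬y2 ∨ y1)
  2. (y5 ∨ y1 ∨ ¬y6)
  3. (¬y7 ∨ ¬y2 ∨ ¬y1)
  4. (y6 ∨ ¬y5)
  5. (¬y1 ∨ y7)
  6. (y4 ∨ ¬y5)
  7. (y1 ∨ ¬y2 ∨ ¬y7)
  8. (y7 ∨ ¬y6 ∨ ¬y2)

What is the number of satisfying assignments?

24

Split on y1, then y2.
  y1=T, y2=T: a clause becomes empty — 0.
  y1=T, y2=F: y3 free; 5 ways for (y4,y5,y6,y7) × 2^1 = 10.
  y1=F, y2=T: remaining (y3,y4,y5,y6,y7) ∈ {(F,F,F,F,F); (F,T,F,F,F)} — 2.
  y1=F, y2=F: y3, y7 free; 3 ways for (y4,y5,y6) × 2^2 = 12.
Total: 0 + 10 + 2 + 12 = 24.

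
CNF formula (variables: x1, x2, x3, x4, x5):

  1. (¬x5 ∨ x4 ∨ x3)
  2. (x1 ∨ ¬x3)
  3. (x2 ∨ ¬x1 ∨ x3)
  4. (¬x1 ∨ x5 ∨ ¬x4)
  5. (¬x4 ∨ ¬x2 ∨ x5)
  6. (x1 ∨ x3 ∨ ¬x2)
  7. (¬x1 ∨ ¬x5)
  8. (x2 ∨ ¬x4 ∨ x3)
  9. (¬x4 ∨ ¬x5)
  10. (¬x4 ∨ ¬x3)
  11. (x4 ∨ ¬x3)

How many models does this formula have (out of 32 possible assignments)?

The models are:
  x1=F x2=F x3=F x4=F x5=F
  x1=T x2=T x3=F x4=F x5=F
Count: 2.

2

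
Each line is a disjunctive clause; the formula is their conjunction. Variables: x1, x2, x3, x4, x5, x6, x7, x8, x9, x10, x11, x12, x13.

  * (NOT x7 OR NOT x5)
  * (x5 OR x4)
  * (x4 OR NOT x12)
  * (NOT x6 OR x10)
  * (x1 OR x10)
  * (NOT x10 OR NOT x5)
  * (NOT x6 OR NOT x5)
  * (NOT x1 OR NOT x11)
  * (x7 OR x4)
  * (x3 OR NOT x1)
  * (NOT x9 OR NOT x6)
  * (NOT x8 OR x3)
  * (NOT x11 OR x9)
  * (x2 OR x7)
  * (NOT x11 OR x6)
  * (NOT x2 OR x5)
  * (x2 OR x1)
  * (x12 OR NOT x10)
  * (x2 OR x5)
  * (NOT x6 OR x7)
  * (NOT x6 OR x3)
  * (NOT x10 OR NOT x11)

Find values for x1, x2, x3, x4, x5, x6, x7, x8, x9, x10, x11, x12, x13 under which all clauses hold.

x1=T  x2=T  x3=T  x4=T  x5=T  x6=F  x7=F  x8=T  x9=F  x10=F  x11=F  x12=T  x13=F

Check each clause:
  1. (NOT x5 OR NOT x7) — NOT x7 is true.
  2. (x5 OR x4) — x4 is true.
  3. (x4 OR NOT x12) — x4 is true.
  4. (x10 OR NOT x6) — NOT x6 is true.
  5. (x1 OR x10) — x1 is true.
  6. (NOT x10 OR NOT x5) — NOT x10 is true.
  7. (NOT x5 OR NOT x6) — NOT x6 is true.
  8. (NOT x1 OR NOT x11) — NOT x11 is true.
  9. (x4 OR x7) — x4 is true.
  10. (x3 OR NOT x1) — x3 is true.
  11. (NOT x9 OR NOT x6) — NOT x6 is true.
  12. (x3 OR NOT x8) — x3 is true.
  13. (NOT x11 OR x9) — NOT x11 is true.
  14. (x7 OR x2) — x2 is true.
  15. (NOT x11 OR x6) — NOT x11 is true.
  16. (NOT x2 OR x5) — x5 is true.
  17. (x1 OR x2) — x1 is true.
  18. (NOT x10 OR x12) — x12 is true.
  19. (x5 OR x2) — x2 is true.
  20. (x7 OR NOT x6) — NOT x6 is true.
  21. (x3 OR NOT x6) — NOT x6 is true.
  22. (NOT x11 OR NOT x10) — NOT x11 is true.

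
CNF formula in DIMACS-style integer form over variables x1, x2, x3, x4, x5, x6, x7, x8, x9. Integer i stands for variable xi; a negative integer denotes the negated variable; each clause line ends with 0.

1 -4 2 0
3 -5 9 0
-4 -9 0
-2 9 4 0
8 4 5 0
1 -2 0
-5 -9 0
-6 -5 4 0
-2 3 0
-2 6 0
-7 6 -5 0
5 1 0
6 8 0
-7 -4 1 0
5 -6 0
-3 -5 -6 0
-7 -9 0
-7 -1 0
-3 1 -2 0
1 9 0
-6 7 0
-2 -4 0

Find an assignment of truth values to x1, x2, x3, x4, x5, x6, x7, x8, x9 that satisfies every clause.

x1=True, x2=False, x3=True, x4=False, x5=True, x6=False, x7=False, x8=True, x9=False

x8 occurs only positively in the remaining clauses — set x8 = True.
Branch on x1: take x1 = True.
  then x7 is forced to False.
  then x6 is forced to False.
  then x2 is forced to False.
Branch on x3: take x3 = True.
The remaining clauses are satisfied by x4 = False, x5 = True, x9 = False.
Check each clause:
  1. (x1 | ~x4 | x2) — x1 is true.
  2. (x9 | x3 | ~x5) — x3 is true.
  3. (~x9 | ~x4) — ~x4 is true.
  4. (~x2 | x9 | x4) — ~x2 is true.
  5. (x5 | x8 | x4) — x8 is true.
  6. (x1 | ~x2) — x1 is true.
  7. (~x9 | ~x5) — ~x9 is true.
  8. (~x5 | ~x6 | x4) — ~x6 is true.
  9. (~x2 | x3) — x3 is true.
  10. (x6 | ~x2) — ~x2 is true.
  11. (~x5 | x6 | ~x7) — ~x7 is true.
  12. (x1 | x5) — x1 is true.
  13. (x8 | x6) — x8 is true.
  14. (x1 | ~x4 | ~x7) — x1 is true.
  15. (~x6 | x5) — ~x6 is true.
  16. (~x3 | ~x5 | ~x6) — ~x6 is true.
  17. (~x7 | ~x9) — ~x7 is true.
  18. (~x7 | ~x1) — ~x7 is true.
  19. (~x2 | ~x3 | x1) — x1 is true.
  20. (x9 | x1) — x1 is true.
  21. (x7 | ~x6) — ~x6 is true.
  22. (~x4 | ~x2) — ~x4 is true.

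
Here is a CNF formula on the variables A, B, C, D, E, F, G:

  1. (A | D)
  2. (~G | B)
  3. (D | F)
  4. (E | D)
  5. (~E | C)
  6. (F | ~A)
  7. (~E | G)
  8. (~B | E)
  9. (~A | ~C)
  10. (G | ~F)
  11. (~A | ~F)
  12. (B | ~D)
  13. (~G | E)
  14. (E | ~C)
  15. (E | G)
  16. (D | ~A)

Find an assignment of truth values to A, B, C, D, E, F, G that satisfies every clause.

Try A = False.
  then D is forced to True.
  then B is forced to True.
  then E is forced to True.
  then C is forced to True.
  then G is forced to True.
F is now unconstrained; take F = False.
Every clause has at least one true literal under this assignment.

A=F, B=T, C=T, D=T, E=T, F=F, G=T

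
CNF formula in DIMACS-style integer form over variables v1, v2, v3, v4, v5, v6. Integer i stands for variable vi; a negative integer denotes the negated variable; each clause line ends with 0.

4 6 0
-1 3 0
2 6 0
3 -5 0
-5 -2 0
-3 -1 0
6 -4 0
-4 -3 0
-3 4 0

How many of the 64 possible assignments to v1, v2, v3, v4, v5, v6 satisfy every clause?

Satisfying assignments:
  v1=F v2=F v3=F v4=F v5=F v6=T
  v1=F v2=F v3=F v4=T v5=F v6=T
  v1=F v2=T v3=F v4=F v5=F v6=T
  v1=F v2=T v3=F v4=T v5=F v6=T
That's 4 in total.

4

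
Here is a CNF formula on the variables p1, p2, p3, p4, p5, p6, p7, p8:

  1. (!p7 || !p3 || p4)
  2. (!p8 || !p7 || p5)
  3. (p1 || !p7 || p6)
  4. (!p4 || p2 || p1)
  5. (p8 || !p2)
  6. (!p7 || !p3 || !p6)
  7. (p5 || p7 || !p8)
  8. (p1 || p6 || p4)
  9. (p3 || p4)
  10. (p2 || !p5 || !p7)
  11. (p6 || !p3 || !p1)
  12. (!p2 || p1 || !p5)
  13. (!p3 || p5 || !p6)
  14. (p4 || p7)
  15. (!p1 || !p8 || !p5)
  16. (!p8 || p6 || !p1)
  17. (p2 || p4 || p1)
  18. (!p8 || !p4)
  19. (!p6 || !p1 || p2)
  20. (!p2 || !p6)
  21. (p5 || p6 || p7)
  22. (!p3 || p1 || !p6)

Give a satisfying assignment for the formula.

p1=True, p2=False, p3=False, p4=True, p5=False, p6=False, p7=True, p8=False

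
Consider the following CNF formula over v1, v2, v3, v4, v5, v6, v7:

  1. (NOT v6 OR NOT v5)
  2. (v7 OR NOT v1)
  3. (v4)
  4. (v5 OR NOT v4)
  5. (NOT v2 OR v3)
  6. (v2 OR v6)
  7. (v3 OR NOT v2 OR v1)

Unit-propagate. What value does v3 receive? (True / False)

(v4) stands alone — v4 = True.
From (v5 OR NOT v4) and v4 = True: v5 = True.
In (NOT v6 OR NOT v5), NOT v5 is now false; NOT v6 must hold, so v6 = False.
(v6 OR v2): since v6 = False, the clause reduces to (v2). v2 = True.
In (v3 OR NOT v2), NOT v2 is now false; v3 must hold, so v3 = True.

True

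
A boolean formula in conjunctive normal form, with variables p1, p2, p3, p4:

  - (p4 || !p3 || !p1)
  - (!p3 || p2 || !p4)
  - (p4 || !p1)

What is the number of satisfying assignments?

10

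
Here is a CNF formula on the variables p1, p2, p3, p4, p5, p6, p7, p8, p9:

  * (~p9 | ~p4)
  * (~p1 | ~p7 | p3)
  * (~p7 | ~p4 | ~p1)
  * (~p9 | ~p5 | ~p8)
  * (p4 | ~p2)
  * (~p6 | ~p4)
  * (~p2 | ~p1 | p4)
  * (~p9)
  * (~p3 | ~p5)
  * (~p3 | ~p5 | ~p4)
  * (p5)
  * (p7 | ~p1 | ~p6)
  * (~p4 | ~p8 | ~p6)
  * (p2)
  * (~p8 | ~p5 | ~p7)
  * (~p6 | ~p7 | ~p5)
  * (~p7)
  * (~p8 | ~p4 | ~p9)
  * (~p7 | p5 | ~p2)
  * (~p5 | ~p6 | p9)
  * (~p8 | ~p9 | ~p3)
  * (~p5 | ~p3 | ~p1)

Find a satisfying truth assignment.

p1=True, p2=True, p3=False, p4=True, p5=True, p6=False, p7=False, p8=False, p9=False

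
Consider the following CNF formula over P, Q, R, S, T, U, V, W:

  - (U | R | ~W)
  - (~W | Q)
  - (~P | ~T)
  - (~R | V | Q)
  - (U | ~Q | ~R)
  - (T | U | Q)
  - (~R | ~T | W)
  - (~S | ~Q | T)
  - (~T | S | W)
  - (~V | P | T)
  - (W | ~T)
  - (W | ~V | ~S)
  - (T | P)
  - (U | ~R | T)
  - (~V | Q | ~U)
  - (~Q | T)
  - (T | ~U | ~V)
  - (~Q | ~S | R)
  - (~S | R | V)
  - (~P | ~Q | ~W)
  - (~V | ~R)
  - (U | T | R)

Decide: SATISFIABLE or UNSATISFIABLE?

SATISFIABLE

Set P = False and propagate.
  then T is forced to True.
  then W is forced to True.
  then Q is forced to True.
Branch on R: take R = False.
  then U is forced to True.
  then S is forced to False.
V is now unconstrained; take V = True.
So P=F, Q=T, R=F, S=F, T=T, U=T, V=T, W=T is a satisfying assignment.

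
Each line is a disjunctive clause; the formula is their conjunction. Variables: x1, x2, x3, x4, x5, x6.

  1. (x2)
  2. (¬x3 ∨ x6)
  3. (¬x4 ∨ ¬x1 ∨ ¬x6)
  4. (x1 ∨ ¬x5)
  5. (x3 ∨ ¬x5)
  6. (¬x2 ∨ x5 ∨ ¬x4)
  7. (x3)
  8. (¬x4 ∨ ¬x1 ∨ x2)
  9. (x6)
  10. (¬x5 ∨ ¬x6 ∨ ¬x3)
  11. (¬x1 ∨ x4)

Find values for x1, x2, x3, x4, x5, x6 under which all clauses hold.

x1 = F, x2 = T, x3 = T, x4 = F, x5 = F, x6 = T

(x2) is a unit clause, so x2 = True.
Unit propagation: (x3) forces x3 = True.
(x6) is a unit clause, so x6 = True.
(¬x5) is a unit clause, so x5 = False.
(¬x4) is a unit clause, so x4 = False.
Unit propagation: (¬x1) forces x1 = False.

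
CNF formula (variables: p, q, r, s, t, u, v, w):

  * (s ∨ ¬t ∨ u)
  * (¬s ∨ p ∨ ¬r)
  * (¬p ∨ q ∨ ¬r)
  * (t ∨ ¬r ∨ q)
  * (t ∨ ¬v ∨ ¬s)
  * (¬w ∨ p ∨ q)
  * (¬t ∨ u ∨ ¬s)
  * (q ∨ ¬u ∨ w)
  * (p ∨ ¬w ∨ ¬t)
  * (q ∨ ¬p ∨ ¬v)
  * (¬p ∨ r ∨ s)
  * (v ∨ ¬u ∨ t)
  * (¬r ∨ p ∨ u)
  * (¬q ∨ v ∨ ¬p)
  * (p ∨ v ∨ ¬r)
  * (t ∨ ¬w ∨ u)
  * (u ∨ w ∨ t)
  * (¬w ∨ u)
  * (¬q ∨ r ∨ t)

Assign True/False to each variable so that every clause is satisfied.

p=True, q=True, r=True, s=False, t=True, u=True, v=True, w=True

Check each clause:
  1. (s ∨ ¬t ∨ u) — u is true.
  2. (¬r ∨ p ∨ ¬s) — p is true.
  3. (¬p ∨ q ∨ ¬r) — q is true.
  4. (t ∨ q ∨ ¬r) — q is true.
  5. (¬v ∨ t ∨ ¬s) — ¬s is true.
  6. (q ∨ ¬w ∨ p) — p is true.
  7. (¬s ∨ u ∨ ¬t) — ¬s is true.
  8. (w ∨ ¬u ∨ q) — w is true.
  9. (¬t ∨ ¬w ∨ p) — p is true.
  10. (¬v ∨ ¬p ∨ q) — q is true.
  11. (s ∨ ¬p ∨ r) — r is true.
  12. (¬u ∨ t ∨ v) — t is true.
  13. (u ∨ ¬r ∨ p) — p is true.
  14. (¬p ∨ v ∨ ¬q) — v is true.
  15. (v ∨ p ∨ ¬r) — p is true.
  16. (u ∨ t ∨ ¬w) — t is true.
  17. (u ∨ w ∨ t) — w is true.
  18. (u ∨ ¬w) — u is true.
  19. (¬q ∨ r ∨ t) — r is true.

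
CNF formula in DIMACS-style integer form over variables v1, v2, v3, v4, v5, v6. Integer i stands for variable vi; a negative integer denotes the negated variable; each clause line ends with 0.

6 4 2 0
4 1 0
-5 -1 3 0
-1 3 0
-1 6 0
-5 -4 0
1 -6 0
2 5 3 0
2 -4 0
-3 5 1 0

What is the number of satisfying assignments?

6

The models are:
  v1=0 v2=1 v3=0 v4=1 v5=0 v6=0
  v1=1 v2=0 v3=1 v4=0 v5=0 v6=1
  v1=1 v2=0 v3=1 v4=0 v5=1 v6=1
  v1=1 v2=1 v3=1 v4=0 v5=0 v6=1
  v1=1 v2=1 v3=1 v4=0 v5=1 v6=1
  v1=1 v2=1 v3=1 v4=1 v5=0 v6=1
Count: 6.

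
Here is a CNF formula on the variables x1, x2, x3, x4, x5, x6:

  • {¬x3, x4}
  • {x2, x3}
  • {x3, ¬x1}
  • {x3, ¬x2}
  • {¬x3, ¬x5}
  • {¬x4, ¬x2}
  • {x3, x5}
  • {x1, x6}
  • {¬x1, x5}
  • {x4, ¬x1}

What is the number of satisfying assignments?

Satisfying assignments:
  x1=0 x2=0 x3=1 x4=1 x5=0 x6=1
That's 1 in total.

1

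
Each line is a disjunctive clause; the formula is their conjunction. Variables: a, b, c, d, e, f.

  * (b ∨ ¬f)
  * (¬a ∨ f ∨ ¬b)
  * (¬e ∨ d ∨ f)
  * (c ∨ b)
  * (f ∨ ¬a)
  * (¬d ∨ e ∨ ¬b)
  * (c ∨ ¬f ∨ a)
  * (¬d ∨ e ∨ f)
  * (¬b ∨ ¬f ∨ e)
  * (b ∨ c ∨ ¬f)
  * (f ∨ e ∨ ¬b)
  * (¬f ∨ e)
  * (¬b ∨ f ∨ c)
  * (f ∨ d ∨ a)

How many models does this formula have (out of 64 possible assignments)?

8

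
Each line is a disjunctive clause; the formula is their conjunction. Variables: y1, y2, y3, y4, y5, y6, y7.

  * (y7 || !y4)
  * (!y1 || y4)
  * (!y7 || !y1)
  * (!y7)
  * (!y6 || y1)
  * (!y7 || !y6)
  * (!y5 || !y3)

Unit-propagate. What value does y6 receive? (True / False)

False

(!y7) is a unit clause: y7 = False.
In (y7 || !y4), y7 is now false; !y4 must hold, so y4 = False.
In (!y1 || y4), y4 is now false; !y1 must hold, so y1 = False.
From (!y6 || y1) and y1 = False: y6 = False.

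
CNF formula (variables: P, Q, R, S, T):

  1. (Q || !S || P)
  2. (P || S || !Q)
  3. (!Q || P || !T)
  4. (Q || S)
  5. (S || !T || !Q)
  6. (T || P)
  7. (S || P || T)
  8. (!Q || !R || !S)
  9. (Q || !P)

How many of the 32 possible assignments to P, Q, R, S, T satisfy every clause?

4

The models are:
  P=1 Q=1 R=0 S=0 T=0
  P=1 Q=1 R=0 S=1 T=0
  P=1 Q=1 R=0 S=1 T=1
  P=1 Q=1 R=1 S=0 T=0
Count: 4.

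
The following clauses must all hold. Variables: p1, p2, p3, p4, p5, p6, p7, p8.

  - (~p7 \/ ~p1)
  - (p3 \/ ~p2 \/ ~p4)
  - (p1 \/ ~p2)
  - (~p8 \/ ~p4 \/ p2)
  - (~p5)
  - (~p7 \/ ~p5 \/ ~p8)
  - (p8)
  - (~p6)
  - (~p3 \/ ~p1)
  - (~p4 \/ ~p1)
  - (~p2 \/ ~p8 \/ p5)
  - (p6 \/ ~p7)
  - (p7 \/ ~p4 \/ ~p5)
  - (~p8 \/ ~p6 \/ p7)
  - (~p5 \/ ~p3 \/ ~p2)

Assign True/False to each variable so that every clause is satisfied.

p1=F, p2=F, p3=F, p4=F, p5=F, p6=F, p7=F, p8=T

The clause (~p5) is unit: p5 must be False.
Unit propagation: (p8) forces p8 = True.
Unit propagation: (~p6) forces p6 = False.
(~p2) is a unit clause, so p2 = False.
The clause (~p4) is unit: p4 must be False.
The clause (~p7) is unit: p7 must be False.
Pure literal: p1 appears only negated; assign p1 = False.
p3 occurs only negated in the remaining clauses — set p3 = False.
Every clause has at least one true literal under this assignment.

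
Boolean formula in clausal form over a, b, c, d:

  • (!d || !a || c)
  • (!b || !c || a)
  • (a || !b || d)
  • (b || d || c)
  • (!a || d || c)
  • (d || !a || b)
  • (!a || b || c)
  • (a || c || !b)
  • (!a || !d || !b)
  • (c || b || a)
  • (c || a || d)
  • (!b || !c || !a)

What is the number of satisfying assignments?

The models are:
  a=0 b=0 c=1 d=0
  a=0 b=0 c=1 d=1
  a=1 b=0 c=1 d=1
Count: 3.

3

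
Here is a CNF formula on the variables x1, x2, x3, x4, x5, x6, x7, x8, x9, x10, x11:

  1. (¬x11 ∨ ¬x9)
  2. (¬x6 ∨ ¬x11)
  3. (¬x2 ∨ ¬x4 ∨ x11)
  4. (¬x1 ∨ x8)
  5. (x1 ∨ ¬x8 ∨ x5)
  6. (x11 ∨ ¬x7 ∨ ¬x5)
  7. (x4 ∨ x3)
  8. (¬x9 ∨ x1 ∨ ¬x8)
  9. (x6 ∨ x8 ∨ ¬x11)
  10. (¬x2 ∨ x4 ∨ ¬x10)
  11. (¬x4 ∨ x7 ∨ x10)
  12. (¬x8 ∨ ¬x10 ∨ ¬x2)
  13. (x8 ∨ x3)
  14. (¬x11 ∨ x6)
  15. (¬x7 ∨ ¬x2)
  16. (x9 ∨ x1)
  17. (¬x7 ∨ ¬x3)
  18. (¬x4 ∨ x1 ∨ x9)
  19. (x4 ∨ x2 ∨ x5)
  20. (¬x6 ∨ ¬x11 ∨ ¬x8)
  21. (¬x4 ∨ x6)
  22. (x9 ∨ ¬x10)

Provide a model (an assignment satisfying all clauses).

x1=T, x2=F, x3=F, x4=T, x5=F, x6=T, x7=T, x8=T, x9=T, x10=T, x11=F

Try x1 = True.
  then x8 is forced to True.
Set x2 = False and propagate.
The remaining clauses are satisfied by x3 = False, x4 = True, x5 = False, x6 = True, x7 = True, x9 = True, x10 = True, x11 = False.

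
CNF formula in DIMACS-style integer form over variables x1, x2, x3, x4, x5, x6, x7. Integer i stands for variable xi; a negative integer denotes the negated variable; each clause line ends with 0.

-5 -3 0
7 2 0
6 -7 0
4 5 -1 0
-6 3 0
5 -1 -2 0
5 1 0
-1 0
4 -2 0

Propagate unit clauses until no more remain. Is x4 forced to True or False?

(~x1) is a unit clause: x1 = False.
From (x1 | x5) and x1 = False: x5 = True.
(~x3 | ~x5) with x5 = True leaves only ~x3, so x3 = False.
(~x6 | x3): since x3 = False, the clause reduces to (~x6). x6 = False.
From (x6 | ~x7) and x6 = False: x7 = False.
From (x7 | x2) and x7 = False: x2 = True.
In (~x2 | x4), ~x2 is now false; x4 must hold, so x4 = True.

True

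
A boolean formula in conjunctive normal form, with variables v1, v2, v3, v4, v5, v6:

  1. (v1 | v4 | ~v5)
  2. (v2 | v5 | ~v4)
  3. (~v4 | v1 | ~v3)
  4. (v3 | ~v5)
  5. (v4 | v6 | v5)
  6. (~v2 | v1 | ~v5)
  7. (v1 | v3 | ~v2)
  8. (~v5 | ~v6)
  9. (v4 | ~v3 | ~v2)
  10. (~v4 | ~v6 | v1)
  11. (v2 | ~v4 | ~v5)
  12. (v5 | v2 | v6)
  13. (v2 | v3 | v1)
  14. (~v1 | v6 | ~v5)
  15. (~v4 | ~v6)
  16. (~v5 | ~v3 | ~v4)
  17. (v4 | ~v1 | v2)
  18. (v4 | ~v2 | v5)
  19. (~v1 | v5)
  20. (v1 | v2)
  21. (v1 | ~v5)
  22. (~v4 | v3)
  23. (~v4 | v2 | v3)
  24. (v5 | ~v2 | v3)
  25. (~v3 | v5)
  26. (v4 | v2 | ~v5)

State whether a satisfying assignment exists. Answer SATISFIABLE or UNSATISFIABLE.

UNSATISFIABLE

v5 = True:
  propagation gives v3=True, v6=False, v1=False; an empty clause results — contradiction.
v5 = False:
  propagation gives v1=False, v2=True, v3=True; an empty clause results — contradiction.
Every branch closes, so no satisfying assignment exists.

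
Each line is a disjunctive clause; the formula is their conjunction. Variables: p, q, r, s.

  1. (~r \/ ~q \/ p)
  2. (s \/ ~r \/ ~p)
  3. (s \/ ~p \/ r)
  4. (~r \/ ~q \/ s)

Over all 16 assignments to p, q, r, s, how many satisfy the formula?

Split on r, then p.
  r=1, p=1: remaining (q,s) ∈ {(0,1); (1,1)} — 2.
  r=1, p=0: remaining (q,s) ∈ {(0,0); (0,1)} — 2.
  r=0, p=1: remaining (q,s) ∈ {(0,1); (1,1)} — 2.
  r=0, p=0: remaining (q,s) ∈ {(0,0); (0,1); (1,0); (1,1)} — 4.
Total: 2 + 2 + 2 + 4 = 10.

10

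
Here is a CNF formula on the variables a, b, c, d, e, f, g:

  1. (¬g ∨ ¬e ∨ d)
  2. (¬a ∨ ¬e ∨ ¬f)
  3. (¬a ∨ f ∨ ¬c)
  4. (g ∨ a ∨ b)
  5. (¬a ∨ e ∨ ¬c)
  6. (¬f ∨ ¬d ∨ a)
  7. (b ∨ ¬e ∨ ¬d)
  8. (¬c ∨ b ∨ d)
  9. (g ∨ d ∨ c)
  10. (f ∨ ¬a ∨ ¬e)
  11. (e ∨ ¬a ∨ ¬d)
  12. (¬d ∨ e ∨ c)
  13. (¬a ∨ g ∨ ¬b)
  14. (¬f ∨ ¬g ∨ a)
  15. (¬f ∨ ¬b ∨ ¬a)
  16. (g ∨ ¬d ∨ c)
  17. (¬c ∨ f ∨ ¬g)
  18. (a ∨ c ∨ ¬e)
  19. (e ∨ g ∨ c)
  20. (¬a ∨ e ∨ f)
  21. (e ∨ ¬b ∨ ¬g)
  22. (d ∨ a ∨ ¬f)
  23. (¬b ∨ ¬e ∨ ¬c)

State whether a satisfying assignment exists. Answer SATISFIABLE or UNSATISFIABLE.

Branch on a: take a = False.
The remaining clauses are satisfied by b = True, c = True, d = False, e = False, f = False, g = False.
Every clause has at least one true literal under this assignment.
So a=False, b=True, c=True, d=False, e=False, f=False, g=False is a satisfying assignment.

SATISFIABLE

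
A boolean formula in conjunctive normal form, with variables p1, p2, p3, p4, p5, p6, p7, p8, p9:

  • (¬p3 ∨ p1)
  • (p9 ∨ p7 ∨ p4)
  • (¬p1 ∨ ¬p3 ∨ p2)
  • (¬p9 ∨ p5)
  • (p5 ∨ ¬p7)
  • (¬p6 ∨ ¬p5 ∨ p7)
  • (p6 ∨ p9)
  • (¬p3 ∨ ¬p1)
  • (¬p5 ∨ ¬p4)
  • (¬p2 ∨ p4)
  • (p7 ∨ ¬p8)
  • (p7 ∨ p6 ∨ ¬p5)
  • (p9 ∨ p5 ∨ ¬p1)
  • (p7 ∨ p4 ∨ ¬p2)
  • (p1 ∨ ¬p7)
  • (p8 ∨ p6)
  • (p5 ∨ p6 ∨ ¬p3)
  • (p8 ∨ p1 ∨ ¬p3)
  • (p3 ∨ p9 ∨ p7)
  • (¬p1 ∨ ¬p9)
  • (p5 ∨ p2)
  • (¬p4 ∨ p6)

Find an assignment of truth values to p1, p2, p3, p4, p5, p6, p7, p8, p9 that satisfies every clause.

p1=1  p2=0  p3=0  p4=0  p5=1  p6=1  p7=1  p8=0  p9=0

Try p1 = True.
  then p3 is forced to False.
  then p9 is forced to False.
  then p6 is forced to True.
  then p5 is forced to True.
  then p7 is forced to True.
  then p4 is forced to False.
  then p2 is forced to False.
p8 is now unconstrained; take p8 = False.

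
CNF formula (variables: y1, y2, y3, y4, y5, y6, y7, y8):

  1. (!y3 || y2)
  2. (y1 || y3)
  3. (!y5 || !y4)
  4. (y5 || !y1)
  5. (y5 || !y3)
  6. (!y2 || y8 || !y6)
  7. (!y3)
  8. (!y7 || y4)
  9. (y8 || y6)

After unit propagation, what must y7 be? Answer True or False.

False

(!y3) stands alone — y3 = False.
(y1 || y3): since y3 = False, the clause reduces to (y1). y1 = True.
From (y5 || !y1) and y1 = True: y5 = True.
In (!y4 || !y5), !y5 is now false; !y4 must hold, so y4 = False.
(y4 || !y7) with y4 = False leaves only !y7, so y7 = False.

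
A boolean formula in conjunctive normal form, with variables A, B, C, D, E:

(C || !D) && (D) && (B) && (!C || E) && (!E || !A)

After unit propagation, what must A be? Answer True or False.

False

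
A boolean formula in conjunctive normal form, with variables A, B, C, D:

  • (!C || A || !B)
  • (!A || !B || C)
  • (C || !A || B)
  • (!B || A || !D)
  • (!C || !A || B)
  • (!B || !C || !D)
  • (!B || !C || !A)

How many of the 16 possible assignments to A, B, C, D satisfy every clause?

5

Satisfying assignments:
  A=0 B=0 C=0 D=0
  A=0 B=0 C=0 D=1
  A=0 B=0 C=1 D=0
  A=0 B=0 C=1 D=1
  A=0 B=1 C=0 D=0
Count: 5.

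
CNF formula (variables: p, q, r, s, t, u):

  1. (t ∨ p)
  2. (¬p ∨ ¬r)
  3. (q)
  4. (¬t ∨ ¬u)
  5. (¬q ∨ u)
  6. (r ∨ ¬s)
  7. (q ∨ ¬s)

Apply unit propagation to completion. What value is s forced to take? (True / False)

False

Unit clause (q) sets q = True.
From (¬q ∨ u) and q = True: u = True.
(¬u ∨ ¬t): since u = True, the clause reduces to (¬t). t = False.
(p ∨ t): since t = False, the clause reduces to (p). p = True.
(¬p ∨ ¬r): since p = True, the clause reduces to (¬r). r = False.
(r ∨ ¬s): since r = False, the clause reduces to (¬s). s = False.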